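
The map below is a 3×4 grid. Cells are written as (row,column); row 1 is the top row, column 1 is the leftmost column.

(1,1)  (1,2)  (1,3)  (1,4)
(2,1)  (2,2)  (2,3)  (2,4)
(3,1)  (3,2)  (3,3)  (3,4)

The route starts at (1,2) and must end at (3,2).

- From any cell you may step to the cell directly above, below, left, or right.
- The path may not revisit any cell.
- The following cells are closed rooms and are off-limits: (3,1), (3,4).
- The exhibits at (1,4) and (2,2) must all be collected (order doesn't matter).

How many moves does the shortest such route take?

6

Any route passes through (1,4) and (2,2) in some order between (1,2) and (3,2). Summing Manhattan distances along each leg and taking the cheapest ordering ((1,2) → (1,4) → (2,2) → (3,2)) gives a lower bound of 2 + 3 + 1 = 6 moves.
A route of 6 moves achieves this: (1,2) → (1,3) → (1,4) → (2,4) → (2,3) → (2,2) → (3,2).
Since 6 matches the lower bound, it is optimal.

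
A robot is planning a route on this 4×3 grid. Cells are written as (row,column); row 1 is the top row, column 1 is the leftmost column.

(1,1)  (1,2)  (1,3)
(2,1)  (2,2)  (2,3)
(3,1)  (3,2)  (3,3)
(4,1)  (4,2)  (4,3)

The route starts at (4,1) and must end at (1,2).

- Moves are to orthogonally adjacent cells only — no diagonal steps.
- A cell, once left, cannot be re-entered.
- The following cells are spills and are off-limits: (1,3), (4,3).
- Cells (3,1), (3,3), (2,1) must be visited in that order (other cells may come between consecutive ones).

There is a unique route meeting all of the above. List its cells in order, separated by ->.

The waypoints must appear in the order (3,1), (3,3), (2,1), with no cell reused.
Route from (4,1): up to (3,1), 2× right (reaching (3,3)), up to (2,3), 2× left (reaching (2,1)), up to (1,1), right to (1,2) — 8 moves in all.
Check: order respected ((3,1) at step 1, (3,3) at step 3, (2,1) at step 6).

(4,1) -> (3,1) -> (3,2) -> (3,3) -> (2,3) -> (2,2) -> (2,1) -> (1,1) -> (1,2)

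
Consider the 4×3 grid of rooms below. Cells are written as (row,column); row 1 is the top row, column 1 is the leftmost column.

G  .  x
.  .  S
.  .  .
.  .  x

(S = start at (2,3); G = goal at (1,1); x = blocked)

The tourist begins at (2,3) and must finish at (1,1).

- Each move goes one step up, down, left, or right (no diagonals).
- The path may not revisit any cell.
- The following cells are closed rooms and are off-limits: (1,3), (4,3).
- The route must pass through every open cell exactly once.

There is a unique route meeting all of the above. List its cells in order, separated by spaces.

Need to visit all 10 open cells exactly once, starting at (2,3) and ending at (1,1).
Route from (2,3): down 1 to (3,3), left 1 to (3,2), down 1 to (4,2), left 1 to (4,1), up 2 to (2,1), right 1 to (2,2), up 1 to (1,2), left 1 to (1,1) — 9 moves in all.
Check: all 10 open cells covered.

(2,3) (3,3) (3,2) (4,2) (4,1) (3,1) (2,1) (2,2) (1,2) (1,1)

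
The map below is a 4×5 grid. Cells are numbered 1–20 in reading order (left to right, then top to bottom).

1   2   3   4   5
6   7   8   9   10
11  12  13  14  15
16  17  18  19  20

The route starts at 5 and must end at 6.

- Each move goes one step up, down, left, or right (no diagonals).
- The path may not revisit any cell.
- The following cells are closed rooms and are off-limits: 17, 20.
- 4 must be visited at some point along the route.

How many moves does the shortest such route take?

Any route passes through 4 somewhere between 5 and 6. Summing Manhattan distances along the two legs (5 → 4 → 6) gives a lower bound of 1 + 4 = 5 moves.
A route of 5 moves achieves this: 5 → 4 → 9 → 8 → 7 → 6.
Since 5 matches the lower bound, it is optimal.

5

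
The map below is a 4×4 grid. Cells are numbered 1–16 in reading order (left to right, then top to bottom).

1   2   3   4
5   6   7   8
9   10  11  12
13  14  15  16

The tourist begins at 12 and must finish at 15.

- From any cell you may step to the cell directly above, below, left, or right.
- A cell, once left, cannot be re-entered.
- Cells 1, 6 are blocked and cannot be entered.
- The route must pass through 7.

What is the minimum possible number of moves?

4

Any route passes through 7 somewhere between 12 and 15. Summing Manhattan distances along the two legs (12 → 7 → 15) gives a lower bound of 2 + 2 = 4 moves.
A route of 4 moves achieves this: 12 → 8 → 7 → 11 → 15.
Since 4 matches the lower bound, it is optimal.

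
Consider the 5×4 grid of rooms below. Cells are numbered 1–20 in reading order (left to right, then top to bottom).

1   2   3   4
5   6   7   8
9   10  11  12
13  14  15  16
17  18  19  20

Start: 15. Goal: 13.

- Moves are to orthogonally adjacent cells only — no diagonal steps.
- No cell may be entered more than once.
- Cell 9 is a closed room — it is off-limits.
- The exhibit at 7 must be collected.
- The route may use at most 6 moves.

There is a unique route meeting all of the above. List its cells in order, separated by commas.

15, 11, 7, 6, 10, 14, 13

The budget equals the shortest possible length, so every move has to be on a shortest route through the required cells.
Route from 15: 2× up (reaching 7), left to 6, 2× down (reaching 14), left to 13 — 6 moves in all.
Check: all required cells visited; 6 ≤ 6 moves.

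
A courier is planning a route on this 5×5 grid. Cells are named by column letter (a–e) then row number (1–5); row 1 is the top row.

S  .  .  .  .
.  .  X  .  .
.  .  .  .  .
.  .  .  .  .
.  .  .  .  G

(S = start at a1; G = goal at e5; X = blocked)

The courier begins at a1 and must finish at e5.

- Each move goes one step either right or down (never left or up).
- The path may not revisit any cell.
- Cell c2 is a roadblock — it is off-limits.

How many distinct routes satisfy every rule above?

A right/down-only route from a1 to e5 makes exactly 4 down-moves and 4 right-moves in some order.
With no other constraints that would be C(8,4) = 70 routes.
Subtract routes through each blocked cell (inclusion–exclusion for overlaps): − through c2: 30 → 40.
That gives 40 routes.

40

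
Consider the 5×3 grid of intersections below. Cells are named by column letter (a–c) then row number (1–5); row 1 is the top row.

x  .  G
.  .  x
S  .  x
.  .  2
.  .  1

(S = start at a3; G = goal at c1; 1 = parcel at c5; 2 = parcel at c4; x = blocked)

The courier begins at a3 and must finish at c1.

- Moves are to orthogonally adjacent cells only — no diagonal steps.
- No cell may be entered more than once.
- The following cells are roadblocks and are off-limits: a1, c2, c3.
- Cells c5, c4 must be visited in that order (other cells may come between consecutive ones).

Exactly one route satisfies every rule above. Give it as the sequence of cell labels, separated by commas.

a3, a4, a5, b5, c5, c4, b4, b3, b2, b1, c1

The waypoints must appear in the order c5, c4, with no cell reused.
Route from a3: 2× down (reaching a5), 2× right (reaching c5), up to c4, left to b4, 3× up (reaching b1), right to c1 — 10 moves in all.
Check: order respected (1 at step 4, 2 at step 5).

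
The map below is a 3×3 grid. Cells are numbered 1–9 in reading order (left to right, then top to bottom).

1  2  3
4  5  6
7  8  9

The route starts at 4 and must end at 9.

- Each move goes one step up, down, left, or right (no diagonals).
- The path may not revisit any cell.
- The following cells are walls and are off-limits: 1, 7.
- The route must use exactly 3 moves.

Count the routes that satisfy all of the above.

Need simple routes of exactly 3 moves from 4 to 9 (Manhattan distance 3, so 0 moves are spent on a detour and 0 undoing it).
Enumerating: 4 5 8 9 | 4 5 6 9.
That gives 2 routes.

2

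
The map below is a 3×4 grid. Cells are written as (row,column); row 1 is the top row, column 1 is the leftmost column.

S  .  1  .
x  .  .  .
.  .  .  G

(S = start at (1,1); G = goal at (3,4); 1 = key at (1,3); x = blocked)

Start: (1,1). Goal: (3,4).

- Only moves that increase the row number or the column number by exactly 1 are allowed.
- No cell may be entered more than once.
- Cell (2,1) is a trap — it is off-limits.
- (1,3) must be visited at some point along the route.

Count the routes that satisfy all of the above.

3

A right/down-only route from (1,1) to (3,4) makes exactly 2 down-moves and 3 right-moves in some order.
With no other constraints that would be C(5,2) = 10 routes.
Split at (1,3) and multiply the segment counts (each segment already excludes blocked cells): (1,1)→(1,3): 1; (1,3)→(3,4): 3; product = 3.
That gives 3 routes.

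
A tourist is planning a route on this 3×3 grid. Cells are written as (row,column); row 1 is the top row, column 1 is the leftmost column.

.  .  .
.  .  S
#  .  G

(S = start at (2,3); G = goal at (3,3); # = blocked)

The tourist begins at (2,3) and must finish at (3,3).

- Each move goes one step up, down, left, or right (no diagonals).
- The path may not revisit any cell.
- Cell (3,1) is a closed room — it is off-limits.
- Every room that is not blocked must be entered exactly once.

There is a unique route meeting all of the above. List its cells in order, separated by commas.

(2,3), (1,3), (1,2), (1,1), (2,1), (2,2), (3,2), (3,3)

Need to visit all 8 open cells exactly once, starting at (2,3) and ending at (3,3).
Cell (3,2) has only two open neighbours ((2,2) and (3,3)), so the path must pass straight through it: one of those is the cell it's entered from and the other is where it exits.
Route from (2,3): up to (1,3), 2× left (reaching (1,1)), down to (2,1), right to (2,2), down to (3,2), right to (3,3) — 7 moves in all.
Check: all 8 open cells covered.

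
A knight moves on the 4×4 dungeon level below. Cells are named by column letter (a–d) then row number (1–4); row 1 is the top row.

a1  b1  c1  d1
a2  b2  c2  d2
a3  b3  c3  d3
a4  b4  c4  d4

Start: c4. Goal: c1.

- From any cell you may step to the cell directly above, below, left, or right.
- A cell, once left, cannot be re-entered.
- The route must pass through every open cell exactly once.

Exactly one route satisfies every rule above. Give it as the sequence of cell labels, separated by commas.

c4, d4, d3, c3, b3, b4, a4, a3, a2, a1, b1, b2, c2, d2, d1, c1

Need to visit all 16 open cells exactly once, starting at c4 and ending at c1.
Route from c4: right to d4, up to d3, 2× left (reaching b3), down to b4, left to a4, 3× up (reaching a1), right to b1, down to b2, 2× right (reaching d2), up to d1, left to c1 — 15 moves in all.
Check: all 16 open cells covered.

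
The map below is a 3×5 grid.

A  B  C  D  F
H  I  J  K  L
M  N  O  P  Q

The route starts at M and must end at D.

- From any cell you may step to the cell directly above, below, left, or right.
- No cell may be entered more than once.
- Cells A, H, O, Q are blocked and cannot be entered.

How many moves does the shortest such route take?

5

The Manhattan distance from M to D is |3−1| + |1−4| = 5, so at least 5 moves are needed.
A route of 5 moves achieves this: M → N → I → B → C → D.
Since 5 matches the lower bound, it is optimal.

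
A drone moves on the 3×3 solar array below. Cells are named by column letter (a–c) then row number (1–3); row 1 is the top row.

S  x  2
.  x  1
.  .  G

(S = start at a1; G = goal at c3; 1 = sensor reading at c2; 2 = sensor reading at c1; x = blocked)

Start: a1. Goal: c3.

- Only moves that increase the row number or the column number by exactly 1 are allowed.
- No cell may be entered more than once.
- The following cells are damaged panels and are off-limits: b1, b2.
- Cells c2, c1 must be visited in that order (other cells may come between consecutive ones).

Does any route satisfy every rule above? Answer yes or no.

no

c1 lies above c2, so going from c2 to c1 would need an upward move — but moves only go right/down, so c2 cannot be visited before c1.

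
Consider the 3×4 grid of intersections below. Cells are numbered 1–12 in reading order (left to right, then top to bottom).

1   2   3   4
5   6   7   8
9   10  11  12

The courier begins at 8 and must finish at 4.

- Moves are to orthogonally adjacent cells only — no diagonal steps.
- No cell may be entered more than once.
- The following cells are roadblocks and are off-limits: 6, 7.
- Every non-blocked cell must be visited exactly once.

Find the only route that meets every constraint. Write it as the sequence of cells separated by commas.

8, 12, 11, 10, 9, 5, 1, 2, 3, 4

Need to visit all 10 open cells exactly once, starting at 8 and ending at 4.
Cell 11 has only two open neighbours (10 and 12), so the path must pass straight through it: one of those is the cell it's entered from and the other is where it exits.
Route from 8: down 1 to 12, left 3 to 9, up 2 to 1, right 3 to 4 — 9 moves in all.
Check: all 10 open cells covered.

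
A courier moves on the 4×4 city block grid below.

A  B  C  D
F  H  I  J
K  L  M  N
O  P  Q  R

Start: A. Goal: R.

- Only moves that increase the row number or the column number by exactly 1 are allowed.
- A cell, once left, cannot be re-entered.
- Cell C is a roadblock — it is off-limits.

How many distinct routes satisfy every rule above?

16

A right/down-only route from A to R makes exactly 3 down-moves and 3 right-moves in some order.
With no other constraints that would be C(6,3) = 20 routes.
Subtract routes through each blocked cell (inclusion–exclusion for overlaps): − through C: 4 → 16.
That gives 16 routes.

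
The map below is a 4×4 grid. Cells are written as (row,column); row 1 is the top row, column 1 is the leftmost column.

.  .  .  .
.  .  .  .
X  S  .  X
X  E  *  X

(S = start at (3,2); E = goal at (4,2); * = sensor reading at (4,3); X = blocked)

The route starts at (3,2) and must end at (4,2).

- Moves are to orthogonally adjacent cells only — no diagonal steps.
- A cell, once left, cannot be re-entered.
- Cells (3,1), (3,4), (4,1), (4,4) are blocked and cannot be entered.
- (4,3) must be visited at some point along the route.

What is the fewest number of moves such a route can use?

3

Any route passes through (4,3) somewhere between (3,2) and (4,2). Summing Manhattan distances along the two legs ((3,2) → (4,3) → (4,2)) gives a lower bound of 2 + 1 = 3 moves.
A route of 3 moves achieves this: (3,2) → (3,3) → (4,3) → (4,2).
Since 3 matches the lower bound, it is optimal.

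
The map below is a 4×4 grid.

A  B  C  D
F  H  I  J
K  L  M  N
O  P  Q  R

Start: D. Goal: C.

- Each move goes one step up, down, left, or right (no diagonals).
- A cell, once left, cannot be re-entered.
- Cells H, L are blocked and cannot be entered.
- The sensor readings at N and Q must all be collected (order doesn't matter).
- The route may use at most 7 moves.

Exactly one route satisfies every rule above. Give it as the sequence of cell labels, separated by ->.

D -> J -> N -> R -> Q -> M -> I -> C

The budget equals the shortest possible length, so every move has to be on a shortest route through the required cells.
Route from D: 3× down (reaching R), left to Q, 3× up (reaching C) — 7 moves in all.
Check: all required cells visited; 7 ≤ 7 moves.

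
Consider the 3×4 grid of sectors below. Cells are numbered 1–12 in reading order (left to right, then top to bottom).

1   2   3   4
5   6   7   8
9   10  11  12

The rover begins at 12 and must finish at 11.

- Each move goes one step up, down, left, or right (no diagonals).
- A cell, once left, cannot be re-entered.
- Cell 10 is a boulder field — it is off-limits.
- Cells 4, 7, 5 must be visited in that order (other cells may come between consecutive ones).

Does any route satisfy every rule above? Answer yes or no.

no

Ignoring the required order, 1 revisit-free route from 12 to 11 passes through all of 4, 7, and 5; the waypoint orders that occur are 4 → 5 → 7 (1) — never 4 → 7 → 5.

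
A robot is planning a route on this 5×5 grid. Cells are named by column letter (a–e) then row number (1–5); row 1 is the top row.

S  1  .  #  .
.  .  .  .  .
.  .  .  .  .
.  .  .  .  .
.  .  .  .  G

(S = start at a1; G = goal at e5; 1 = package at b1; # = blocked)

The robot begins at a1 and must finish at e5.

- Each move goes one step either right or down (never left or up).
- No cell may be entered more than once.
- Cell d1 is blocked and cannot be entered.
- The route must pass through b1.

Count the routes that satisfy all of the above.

A right/down-only route from a1 to e5 makes exactly 4 down-moves and 4 right-moves in some order.
With no other constraints that would be C(8,4) = 70 routes.
Split at b1 and multiply the segment counts (each segment already excludes blocked cells): a1→b1: 1; b1→e5: 30; product = 30.
That gives 30 routes.

30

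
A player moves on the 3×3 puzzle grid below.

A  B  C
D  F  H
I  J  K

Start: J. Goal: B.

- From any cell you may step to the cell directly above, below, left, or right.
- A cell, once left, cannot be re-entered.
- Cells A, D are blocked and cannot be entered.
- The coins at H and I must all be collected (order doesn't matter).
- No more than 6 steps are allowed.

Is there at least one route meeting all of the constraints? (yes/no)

no

I must be visited but has only one open neighbour (J), and it is neither the start nor the goal — the route would have to enter and leave through J, re-entering it.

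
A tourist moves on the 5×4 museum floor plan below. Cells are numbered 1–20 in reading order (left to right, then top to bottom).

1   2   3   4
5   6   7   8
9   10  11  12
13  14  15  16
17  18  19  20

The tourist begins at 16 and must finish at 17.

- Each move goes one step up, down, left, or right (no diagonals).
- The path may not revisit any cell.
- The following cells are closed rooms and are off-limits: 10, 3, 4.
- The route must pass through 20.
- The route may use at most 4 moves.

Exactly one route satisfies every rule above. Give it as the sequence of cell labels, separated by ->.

16 -> 20 -> 19 -> 18 -> 17

The budget equals the shortest possible length, so every move has to be on a shortest route through the required cells.
Route from 16: down 1 to 20, left 3 to 17 — 4 moves in all.
Check: all required cells visited; 4 ≤ 4 moves.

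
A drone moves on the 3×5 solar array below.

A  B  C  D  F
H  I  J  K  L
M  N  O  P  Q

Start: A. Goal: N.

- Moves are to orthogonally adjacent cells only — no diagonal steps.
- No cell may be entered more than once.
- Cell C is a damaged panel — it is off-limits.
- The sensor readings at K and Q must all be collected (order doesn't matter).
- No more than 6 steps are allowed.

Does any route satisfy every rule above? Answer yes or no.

no

Even ignoring the no-revisit rule, getting from A to N, taking the cheapest ordering A → K → Q → N needs at least 4 + 2 + 3 = 9 moves (Manhattan distance per leg), which exceeds the 6-move limit.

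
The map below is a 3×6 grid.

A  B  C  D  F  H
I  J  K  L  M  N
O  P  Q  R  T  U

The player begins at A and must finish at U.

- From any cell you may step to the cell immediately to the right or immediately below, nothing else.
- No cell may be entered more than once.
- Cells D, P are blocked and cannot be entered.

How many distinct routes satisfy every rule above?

12

A right/down-only route from A to U makes exactly 2 down-moves and 5 right-moves in some order.
With no other constraints that would be C(7,2) = 21 routes.
Subtract routes through each blocked cell (inclusion–exclusion for overlaps): − through D: 6 − through P: 3 → 12.
That gives 12 routes.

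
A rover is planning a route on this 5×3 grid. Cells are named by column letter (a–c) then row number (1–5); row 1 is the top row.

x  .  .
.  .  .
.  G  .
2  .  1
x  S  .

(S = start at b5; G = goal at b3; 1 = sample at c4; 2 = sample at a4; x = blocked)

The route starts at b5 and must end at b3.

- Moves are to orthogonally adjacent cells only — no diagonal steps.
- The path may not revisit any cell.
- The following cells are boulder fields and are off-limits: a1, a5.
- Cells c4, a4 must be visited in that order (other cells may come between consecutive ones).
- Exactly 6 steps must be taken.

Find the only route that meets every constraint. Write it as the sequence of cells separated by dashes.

The waypoints must appear in the order c4, a4, with no cell reused.
Route from b5: right to c5, up to c4, 2× left (reaching a4), up to a3, right to b3 — 6 moves in all.
Check: order respected (1 at step 2, 2 at step 4); 6 moves as required.

b5 - c5 - c4 - b4 - a4 - a3 - b3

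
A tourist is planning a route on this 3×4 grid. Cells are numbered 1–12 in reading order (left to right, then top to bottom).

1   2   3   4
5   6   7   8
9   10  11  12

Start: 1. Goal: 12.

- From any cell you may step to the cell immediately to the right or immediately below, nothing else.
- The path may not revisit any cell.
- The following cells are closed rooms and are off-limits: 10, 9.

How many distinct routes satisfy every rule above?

7

A right/down-only route from 1 to 12 makes exactly 2 down-moves and 3 right-moves in some order.
With no other constraints that would be C(5,2) = 10 routes.
Subtract routes through each blocked cell (inclusion–exclusion for overlaps): − through 9: 1 − through 10: 3 + through 9&10: 1 → 7.
That gives 7 routes.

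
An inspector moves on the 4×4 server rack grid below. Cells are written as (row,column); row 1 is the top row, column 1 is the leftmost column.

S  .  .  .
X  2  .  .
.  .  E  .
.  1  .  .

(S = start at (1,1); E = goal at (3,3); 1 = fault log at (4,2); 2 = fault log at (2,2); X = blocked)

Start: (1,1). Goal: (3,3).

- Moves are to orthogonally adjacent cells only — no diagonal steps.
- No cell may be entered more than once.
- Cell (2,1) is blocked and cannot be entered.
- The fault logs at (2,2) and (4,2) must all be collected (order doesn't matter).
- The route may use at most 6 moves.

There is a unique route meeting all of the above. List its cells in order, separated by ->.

(1,1) -> (1,2) -> (2,2) -> (3,2) -> (4,2) -> (4,3) -> (3,3)

The budget equals the shortest possible length, so every move has to be on a shortest route through the required cells.
Route from (1,1): right to (1,2), 3× down (reaching (4,2)), right to (4,3), up to (3,3) — 6 moves in all.
Check: all required cells visited; 6 ≤ 6 moves.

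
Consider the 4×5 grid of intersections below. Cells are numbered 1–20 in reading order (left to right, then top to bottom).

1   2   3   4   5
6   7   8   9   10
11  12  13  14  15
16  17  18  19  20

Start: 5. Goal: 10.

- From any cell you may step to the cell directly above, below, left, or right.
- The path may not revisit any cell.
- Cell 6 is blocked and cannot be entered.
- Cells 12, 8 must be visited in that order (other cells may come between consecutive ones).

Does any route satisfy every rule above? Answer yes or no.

One route that works: 5 → 4 → 3 → 2 → 7 → 12 → 13 → 8 → 9 → 10.

yes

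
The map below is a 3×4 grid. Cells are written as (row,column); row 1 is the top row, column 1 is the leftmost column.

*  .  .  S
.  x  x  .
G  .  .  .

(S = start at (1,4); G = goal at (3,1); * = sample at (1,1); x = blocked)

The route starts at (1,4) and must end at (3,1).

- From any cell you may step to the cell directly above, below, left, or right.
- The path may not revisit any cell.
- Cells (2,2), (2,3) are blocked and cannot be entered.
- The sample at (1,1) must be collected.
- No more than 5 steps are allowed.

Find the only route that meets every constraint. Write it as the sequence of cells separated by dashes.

The budget equals the shortest possible length, so every move has to be on a shortest route through the required cells.
Route from (1,4): 3× left (reaching (1,1)), 2× down (reaching (3,1)) — 5 moves in all.
Check: all required cells visited; 5 ≤ 5 moves.

(1,4) - (1,3) - (1,2) - (1,1) - (2,1) - (3,1)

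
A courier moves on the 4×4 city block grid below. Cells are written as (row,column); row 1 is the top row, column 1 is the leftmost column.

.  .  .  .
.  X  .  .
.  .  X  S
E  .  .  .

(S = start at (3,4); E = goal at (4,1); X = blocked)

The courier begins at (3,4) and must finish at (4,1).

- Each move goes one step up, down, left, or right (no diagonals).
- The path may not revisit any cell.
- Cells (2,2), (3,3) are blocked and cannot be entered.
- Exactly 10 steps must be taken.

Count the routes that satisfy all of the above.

Need simple routes of exactly 10 moves from (3,4) to (4,1) (Manhattan distance 4, so 3 moves are spent on a detour and 3 undoing it).
Enumerating: (3,4) (2,4) (1,4) (1,3) (1,2) (1,1) (2,1) (3,1) (3,2) (4,2) (4,1) | (3,4) (2,4) (2,3) (1,3) (1,2) (1,1) (2,1) (3,1) (3,2) (4,2) (4,1).
That gives 2 routes.

2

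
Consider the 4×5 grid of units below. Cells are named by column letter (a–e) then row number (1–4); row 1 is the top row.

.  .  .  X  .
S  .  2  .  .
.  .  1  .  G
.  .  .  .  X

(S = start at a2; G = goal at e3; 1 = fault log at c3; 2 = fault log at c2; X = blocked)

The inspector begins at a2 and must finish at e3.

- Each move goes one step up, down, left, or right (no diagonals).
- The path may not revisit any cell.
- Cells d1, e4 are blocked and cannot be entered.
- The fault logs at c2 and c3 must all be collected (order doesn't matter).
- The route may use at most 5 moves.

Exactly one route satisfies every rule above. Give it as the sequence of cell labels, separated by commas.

a2, b2, c2, c3, d3, e3

The 5-move cap with required stops at c2, c3 leaves no slack for detours.
Route from a2: right 2 to c2, down 1 to c3, right 2 to e3 — 5 moves in all.
Check: all required cells visited; 5 ≤ 5 moves.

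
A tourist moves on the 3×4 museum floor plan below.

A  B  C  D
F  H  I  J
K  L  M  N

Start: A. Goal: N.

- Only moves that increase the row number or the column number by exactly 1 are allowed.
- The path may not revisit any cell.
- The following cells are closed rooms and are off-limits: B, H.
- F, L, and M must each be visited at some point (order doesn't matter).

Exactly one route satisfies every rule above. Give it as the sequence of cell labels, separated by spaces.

A F K L M N

Moves only go right or down, so the column and row indices never decrease.
Route from A: 2× down (reaching K), 3× right (reaching N) — 5 moves in all.
Check: all required cells visited.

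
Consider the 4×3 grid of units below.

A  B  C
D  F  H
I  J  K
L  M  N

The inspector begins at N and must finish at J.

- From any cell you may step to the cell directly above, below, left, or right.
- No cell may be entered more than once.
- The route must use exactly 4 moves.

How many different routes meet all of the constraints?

2

Need simple routes of exactly 4 moves from N to J (Manhattan distance 2, so 1 moves are spent on a detour and 1 undoing it).
Enumerating: N K H F J | N M L I J.
That gives 2 routes.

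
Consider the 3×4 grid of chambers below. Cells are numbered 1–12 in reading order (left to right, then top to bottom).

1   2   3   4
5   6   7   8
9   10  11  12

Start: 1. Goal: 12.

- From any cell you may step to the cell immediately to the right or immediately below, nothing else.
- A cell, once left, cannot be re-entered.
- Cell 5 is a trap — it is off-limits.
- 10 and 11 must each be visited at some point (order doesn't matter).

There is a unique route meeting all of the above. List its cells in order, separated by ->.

1 -> 2 -> 6 -> 10 -> 11 -> 12

Moves only go right or down, so the column and row indices never decrease.
Route from 1: right 1 to 2, down 2 to 10, right 2 to 12 — 5 moves in all.
Check: all required cells visited.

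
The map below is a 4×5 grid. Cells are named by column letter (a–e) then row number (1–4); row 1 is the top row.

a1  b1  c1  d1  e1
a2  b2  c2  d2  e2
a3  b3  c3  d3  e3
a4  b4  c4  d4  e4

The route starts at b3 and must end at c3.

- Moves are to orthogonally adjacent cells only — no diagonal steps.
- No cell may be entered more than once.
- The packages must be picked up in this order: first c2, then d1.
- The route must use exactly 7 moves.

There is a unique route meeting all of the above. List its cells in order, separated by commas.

b3, b2, c2, c1, d1, d2, d3, c3

The waypoints must appear in the order c2, d1, with no cell reused.
Route from b3: up 1 to b2, right 1 to c2, up 1 to c1, right 1 to d1, down 2 to d3, left 1 to c3 — 7 moves in all.
Check: order respected (c2 at step 2, d1 at step 4); 7 moves as required.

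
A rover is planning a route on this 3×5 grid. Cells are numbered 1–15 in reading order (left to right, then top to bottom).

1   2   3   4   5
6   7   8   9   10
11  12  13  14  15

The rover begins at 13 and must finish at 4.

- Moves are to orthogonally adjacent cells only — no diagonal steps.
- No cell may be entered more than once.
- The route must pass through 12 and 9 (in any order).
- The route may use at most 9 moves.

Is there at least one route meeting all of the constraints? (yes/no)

One route that works: 13 → 12 → 7 → 8 → 9 → 4.

yes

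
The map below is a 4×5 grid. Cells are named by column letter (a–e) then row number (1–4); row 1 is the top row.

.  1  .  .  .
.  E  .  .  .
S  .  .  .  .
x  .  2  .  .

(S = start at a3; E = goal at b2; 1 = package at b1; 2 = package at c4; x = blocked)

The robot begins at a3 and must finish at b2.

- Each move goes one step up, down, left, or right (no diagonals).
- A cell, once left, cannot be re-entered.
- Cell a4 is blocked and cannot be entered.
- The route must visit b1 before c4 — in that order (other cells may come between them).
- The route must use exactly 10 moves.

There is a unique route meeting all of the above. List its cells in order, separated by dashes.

The waypoints must appear in the order b1, c4, with no cell reused.
Route from a3: 2× up (reaching a1), 2× right (reaching c1), 3× down (reaching c4), left to b4, 2× up (reaching b2) — 10 moves in all.
Check: order respected (1 at step 3, 2 at step 7); 10 moves as required.

a3 - a2 - a1 - b1 - c1 - c2 - c3 - c4 - b4 - b3 - b2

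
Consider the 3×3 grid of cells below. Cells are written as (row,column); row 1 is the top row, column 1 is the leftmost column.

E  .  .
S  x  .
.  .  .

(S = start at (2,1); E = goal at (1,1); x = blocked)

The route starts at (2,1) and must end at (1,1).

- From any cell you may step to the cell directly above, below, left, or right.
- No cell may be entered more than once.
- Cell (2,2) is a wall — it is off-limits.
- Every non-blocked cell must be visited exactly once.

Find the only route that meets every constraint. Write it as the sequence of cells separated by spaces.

Need to visit all 8 open cells exactly once, starting at (2,1) and ending at (1,1).
Route from (2,1): down 1 to (3,1), right 2 to (3,3), up 2 to (1,3), left 2 to (1,1) — 7 moves in all.
Check: all 8 open cells covered.

(2,1) (3,1) (3,2) (3,3) (2,3) (1,3) (1,2) (1,1)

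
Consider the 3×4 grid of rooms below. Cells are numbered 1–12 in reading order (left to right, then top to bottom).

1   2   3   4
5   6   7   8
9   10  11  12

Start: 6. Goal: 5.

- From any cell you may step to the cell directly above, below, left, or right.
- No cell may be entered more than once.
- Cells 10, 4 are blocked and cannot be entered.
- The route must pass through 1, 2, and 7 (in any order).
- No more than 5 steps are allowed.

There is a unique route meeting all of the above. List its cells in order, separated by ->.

The budget equals the shortest possible length, so every move has to be on a shortest route through the required cells.
Route from 6: right to 7, up to 3, 2× left (reaching 1), down to 5 — 5 moves in all.
Check: all required cells visited; 5 ≤ 5 moves.

6 -> 7 -> 3 -> 2 -> 1 -> 5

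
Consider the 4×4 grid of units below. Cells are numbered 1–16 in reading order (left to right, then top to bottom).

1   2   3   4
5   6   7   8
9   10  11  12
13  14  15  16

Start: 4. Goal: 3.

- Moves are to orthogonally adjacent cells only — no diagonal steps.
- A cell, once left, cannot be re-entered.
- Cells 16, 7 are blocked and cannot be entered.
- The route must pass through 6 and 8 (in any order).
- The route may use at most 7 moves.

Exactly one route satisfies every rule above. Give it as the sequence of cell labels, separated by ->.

The budget equals the shortest possible length, so every move has to be on a shortest route through the required cells.
Route from 4: down 2 to 12, left 2 to 10, up 2 to 2, right 1 to 3 — 7 moves in all.
Check: all required cells visited; 7 ≤ 7 moves.

4 -> 8 -> 12 -> 11 -> 10 -> 6 -> 2 -> 3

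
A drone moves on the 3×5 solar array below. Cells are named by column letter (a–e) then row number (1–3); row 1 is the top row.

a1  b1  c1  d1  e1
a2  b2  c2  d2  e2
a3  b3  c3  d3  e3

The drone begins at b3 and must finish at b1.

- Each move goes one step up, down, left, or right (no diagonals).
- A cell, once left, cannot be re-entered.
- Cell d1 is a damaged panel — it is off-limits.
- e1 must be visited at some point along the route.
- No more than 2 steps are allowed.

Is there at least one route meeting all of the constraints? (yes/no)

no

e1 must be visited but has only one open neighbour (e2), and it is neither the start nor the goal — the route would have to enter and leave through e2, re-entering it.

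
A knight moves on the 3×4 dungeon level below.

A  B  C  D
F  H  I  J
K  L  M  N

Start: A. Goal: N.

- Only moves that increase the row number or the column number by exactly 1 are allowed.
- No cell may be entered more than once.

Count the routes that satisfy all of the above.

A right/down-only route from A to N makes exactly 2 down-moves and 3 right-moves in some order.
With no other constraints that would be C(5,2) = 10 routes.
That gives 10 routes.

10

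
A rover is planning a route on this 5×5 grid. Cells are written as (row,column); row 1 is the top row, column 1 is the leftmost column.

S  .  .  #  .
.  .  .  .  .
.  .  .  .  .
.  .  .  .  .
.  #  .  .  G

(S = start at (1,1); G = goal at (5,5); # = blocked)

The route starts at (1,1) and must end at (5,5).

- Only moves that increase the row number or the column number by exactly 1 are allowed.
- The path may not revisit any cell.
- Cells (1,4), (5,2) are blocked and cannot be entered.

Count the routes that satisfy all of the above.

A right/down-only route from (1,1) to (5,5) makes exactly 4 down-moves and 4 right-moves in some order.
With no other constraints that would be C(8,4) = 70 routes.
Subtract routes through each blocked cell (inclusion–exclusion for overlaps): − through (1,4): 5 − through (5,2): 5 → 60.
That gives 60 routes.

60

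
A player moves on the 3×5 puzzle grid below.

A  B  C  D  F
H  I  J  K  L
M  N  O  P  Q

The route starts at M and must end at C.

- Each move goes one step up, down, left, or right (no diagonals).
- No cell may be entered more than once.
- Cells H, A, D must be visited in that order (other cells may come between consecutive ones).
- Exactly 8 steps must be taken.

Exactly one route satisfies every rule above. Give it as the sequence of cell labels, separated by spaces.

M H A B I J K D C

The waypoints must appear in the order H, A, D, with no cell reused.
Route from M: up 2 to A, right 1 to B, down 1 to I, right 2 to K, up 1 to D, left 1 to C — 8 moves in all.
Check: order respected (H at step 1, A at step 2, D at step 7); 8 moves as required.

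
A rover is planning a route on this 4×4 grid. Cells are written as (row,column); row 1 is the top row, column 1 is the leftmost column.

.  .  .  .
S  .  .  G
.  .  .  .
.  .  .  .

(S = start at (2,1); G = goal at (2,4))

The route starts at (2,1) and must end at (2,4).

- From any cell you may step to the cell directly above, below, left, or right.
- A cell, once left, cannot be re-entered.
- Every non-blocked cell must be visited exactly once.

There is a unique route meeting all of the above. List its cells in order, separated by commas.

Need to visit all 16 open cells exactly once, starting at (2,1) and ending at (2,4).
Cell (4,1) has only two open neighbours ((3,1) and (4,2)), so the path must pass straight through it: one of those is the cell it's entered from and the other is where it exits.
Route from (2,1): up 1 to (1,1), right 1 to (1,2), down 2 to (3,2), left 1 to (3,1), down 1 to (4,1), right 3 to (4,4), up 1 to (3,4), left 1 to (3,3), up 2 to (1,3), right 1 to (1,4), down 1 to (2,4) — 15 moves in all.
Check: all 16 open cells covered.

(2,1), (1,1), (1,2), (2,2), (3,2), (3,1), (4,1), (4,2), (4,3), (4,4), (3,4), (3,3), (2,3), (1,3), (1,4), (2,4)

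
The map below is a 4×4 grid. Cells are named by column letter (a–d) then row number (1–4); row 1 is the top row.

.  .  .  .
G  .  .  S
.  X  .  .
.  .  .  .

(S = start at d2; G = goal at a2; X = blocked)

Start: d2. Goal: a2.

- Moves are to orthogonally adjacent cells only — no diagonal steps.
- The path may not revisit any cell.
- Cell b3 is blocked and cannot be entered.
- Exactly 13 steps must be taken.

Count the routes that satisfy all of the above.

Need simple routes of exactly 13 moves from d2 to a2 (Manhattan distance 3, so 5 moves are spent on a detour and 5 undoing it).
Enumerating: d2 d1 c1 b1 b2 c2 c3 d3 d4 c4 b4 a4 a3 a2.
That gives 1 route.

1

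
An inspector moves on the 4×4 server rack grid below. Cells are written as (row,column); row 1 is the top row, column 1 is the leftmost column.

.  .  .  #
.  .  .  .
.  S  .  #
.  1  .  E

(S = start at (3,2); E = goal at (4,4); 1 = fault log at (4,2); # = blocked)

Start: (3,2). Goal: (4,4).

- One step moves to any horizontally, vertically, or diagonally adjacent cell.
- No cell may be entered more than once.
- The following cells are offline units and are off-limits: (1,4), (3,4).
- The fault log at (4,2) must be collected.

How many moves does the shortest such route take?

3

Any route passes through (4,2) somewhere between (3,2) and (4,4). Summing Chebyshev distances along the two legs ((3,2) → (4,2) → (4,4)) gives a lower bound of 1 + 2 = 3 moves.
A route of 3 moves achieves this: (3,2) → (4,2) → (3,3) → (4,4).
Since 3 matches the lower bound, it is optimal.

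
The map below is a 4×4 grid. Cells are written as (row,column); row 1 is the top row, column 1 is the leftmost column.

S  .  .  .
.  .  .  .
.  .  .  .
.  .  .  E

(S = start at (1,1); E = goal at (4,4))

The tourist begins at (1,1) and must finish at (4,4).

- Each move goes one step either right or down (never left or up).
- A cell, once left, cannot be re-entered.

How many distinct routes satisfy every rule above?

A right/down-only route from (1,1) to (4,4) makes exactly 3 down-moves and 3 right-moves in some order.
With no other constraints that would be C(6,3) = 20 routes.
That gives 20 routes.

20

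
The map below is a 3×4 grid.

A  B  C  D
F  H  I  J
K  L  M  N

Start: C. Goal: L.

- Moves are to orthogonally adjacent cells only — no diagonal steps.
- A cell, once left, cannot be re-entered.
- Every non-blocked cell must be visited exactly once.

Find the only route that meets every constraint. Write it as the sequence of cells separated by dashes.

C - D - J - N - M - I - H - B - A - F - K - L

Need to visit all 12 open cells exactly once, starting at C and ending at L.
Cell K has only two open neighbours (F and L), so the path must pass straight through it: one of those is the cell it's entered from and the other is where it exits.
Route from C: right to D, 2× down (reaching N), left to M, up to I, left to H, up to B, left to A, 2× down (reaching K), right to L — 11 moves in all.
Check: all 12 open cells covered.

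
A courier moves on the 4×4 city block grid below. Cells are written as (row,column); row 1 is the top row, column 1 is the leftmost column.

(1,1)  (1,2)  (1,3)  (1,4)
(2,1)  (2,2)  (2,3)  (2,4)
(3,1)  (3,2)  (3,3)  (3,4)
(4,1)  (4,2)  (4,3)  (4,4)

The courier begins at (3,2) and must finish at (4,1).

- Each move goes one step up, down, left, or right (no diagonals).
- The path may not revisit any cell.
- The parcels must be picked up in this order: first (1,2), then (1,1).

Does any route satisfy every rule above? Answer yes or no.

One route that works: (3,2) → (2,2) → (1,2) → (1,1) → (2,1) → (3,1) → (4,1).

yes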